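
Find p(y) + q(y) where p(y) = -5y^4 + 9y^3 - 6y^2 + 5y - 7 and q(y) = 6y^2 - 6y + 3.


Align terms by degree and add:
  -5y^4 + 9y^3 - 6y^2 + 5y - 7
+ 6y^2 - 6y + 3
= -5y^4 + 9y^3 - y - 4


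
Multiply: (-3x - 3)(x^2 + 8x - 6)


Distribute each term of the first polynomial:
  (-3x)(x^2 + 8x - 6) = -3x^3 - 24x^2 + 18x
  (-3)(x^2 + 8x - 6) = -3x^2 - 24x + 18
Sum: -3x^3 - 27x^2 - 6x + 18


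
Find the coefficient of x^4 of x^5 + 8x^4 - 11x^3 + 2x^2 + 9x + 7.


Read off the coefficient of x^4: 8


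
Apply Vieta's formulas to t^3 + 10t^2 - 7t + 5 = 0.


Monic cubic t^3+bt^2+ct+d=0: sum=-b, pairwise sum=c, product=-d.
b=10, c=-7, d=5
r1+r2+r3 = -10
r1r2+r1r3+r2r3 = -7
r1r2r3 = -5


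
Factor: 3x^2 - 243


Roots satisfy r1 + r2 = -b/a = 0 and r1*r2 = c/a = -81.
So r1 = 9, r2 = -9.
3x^2 - 243 = 3(x - r1)(x - r2) = 3(x - 9)(x + 9)


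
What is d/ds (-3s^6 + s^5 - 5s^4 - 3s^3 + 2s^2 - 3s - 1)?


Apply the power rule term by term:
  d/ds(-3s^6) = -18s^5
  d/ds(s^5) = 5s^4
  d/ds(-5s^4) = -20s^3
  d/ds(-3s^3) = -9s^2
  d/ds(2s^2) = 4s
  d/ds(-3s) = -3
  d/ds(-1) = 0
p'(s) = -18s^5 + 5s^4 - 20s^3 - 9s^2 + 4s - 3


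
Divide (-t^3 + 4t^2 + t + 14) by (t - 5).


(-t^3 + 4t^2 + t + 14) / (t - 5)
Step 1: -t^2 * (t - 5) = -t^3 + 5t^2; subtract.
Step 2: -t * (t - 5) = -t^2 + 5t; subtract.
Step 3: -4 * (t - 5) = -4t + 20; subtract.
Quotient: -t^2 - t - 4, Remainder: -6


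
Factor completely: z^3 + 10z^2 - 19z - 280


Try integer roots (divisors of -280). z=5: p(5)=0.
Divide out (z - 5): quotient is z^2 + 15z + 56.
Factor the quadratic: (z + 8)(z + 7)
Result: (z - 5)(z + 8)(z + 7)


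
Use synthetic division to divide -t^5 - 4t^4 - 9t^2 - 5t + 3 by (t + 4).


Synthetic division with c = -4. Coefficients: -1, -4, 0, -9, -5, 3
Bring down -1.
  -1 * -4 = 4; 4 - 4 = 0
  0 * -4 = 0; 0 + 0 = 0
  0 * -4 = 0; 0 - 9 = -9
  -9 * -4 = 36; 36 - 5 = 31
  31 * -4 = -124; -124 + 3 = -121
Quotient: -t^4 - 9t + 31, Remainder: -121


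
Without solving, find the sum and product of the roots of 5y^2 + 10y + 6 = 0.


For ay^2+by+c=0: sum = -b/a, product = c/a.
a=5, b=10, c=6
Sum = -(10)/5 = -2
Product = (6)/5 = 6/5


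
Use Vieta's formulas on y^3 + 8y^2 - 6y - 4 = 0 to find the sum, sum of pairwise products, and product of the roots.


Monic cubic y^3+by^2+cy+d=0: sum=-b, pairwise sum=c, product=-d.
b=8, c=-6, d=-4
r1+r2+r3 = -8
r1r2+r1r3+r2r3 = -6
r1r2r3 = 4


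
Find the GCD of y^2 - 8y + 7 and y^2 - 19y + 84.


Factor each:
  y^2 - 8y + 7 = (y - 7)(y - 1)
  y^2 - 19y + 84 = (y - 7)(y - 12)
Common monic factor: y - 7


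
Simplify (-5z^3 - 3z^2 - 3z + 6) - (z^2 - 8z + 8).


Distribute the minus sign:
  (-5z^3 - 3z^2 - 3z + 6)
- (z^2 - 8z + 8)
Negate second polynomial: -z^2 + 8z - 8
Add: -5z^3 - 4z^2 + 5z - 2


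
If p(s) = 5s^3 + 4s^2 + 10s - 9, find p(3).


Using direct substitution:
  5 * (3)^3 = 135
  4 * (3)^2 = 36
  10 * (3)^1 = 30
  constant: -9
Sum = 135 + 36 + 30 - 9 = 192


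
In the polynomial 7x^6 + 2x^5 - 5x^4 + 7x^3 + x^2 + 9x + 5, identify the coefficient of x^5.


Read off the coefficient of x^5: 2


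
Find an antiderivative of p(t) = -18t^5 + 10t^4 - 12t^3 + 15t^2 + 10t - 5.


Reverse power rule on each term:
  ∫ -18t^5 dt = -3t^6
  ∫ 10t^4 dt = 2t^5
  ∫ -12t^3 dt = -3t^4
  ∫ 15t^2 dt = 5t^3
  ∫ 10t dt = 5t^2
  ∫ -5 dt = -5t
F(t) = -3t^6 + 2t^5 - 3t^4 + 5t^3 + 5t^2 - 5t + C


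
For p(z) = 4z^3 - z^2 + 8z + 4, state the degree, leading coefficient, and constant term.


Highest power of z is 3, with coefficient 4. Constant term is 4.
Degree = 3, leading coefficient = 4, constant term = 4


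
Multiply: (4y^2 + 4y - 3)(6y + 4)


Distribute each term of the first polynomial:
  (4y^2)(6y + 4) = 24y^3 + 16y^2
  (4y)(6y + 4) = 24y^2 + 16y
  (-3)(6y + 4) = -18y - 12
Sum: 24y^3 + 40y^2 - 2y - 12


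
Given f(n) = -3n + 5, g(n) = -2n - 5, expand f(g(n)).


Substitute g(n) into f:
f(g(n)) = -3*(-2n - 5) + 5
Expand and combine: 6n + 20


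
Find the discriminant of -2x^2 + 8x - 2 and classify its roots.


D = b^2 - 4ac = (8)^2 - 4(-2)(-2) = 64 - 16 = 48
Since D > 0: two distinct irrational roots


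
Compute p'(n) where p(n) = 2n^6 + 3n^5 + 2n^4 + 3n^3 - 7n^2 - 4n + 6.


Apply the power rule term by term:
  d/dn(2n^6) = 12n^5
  d/dn(3n^5) = 15n^4
  d/dn(2n^4) = 8n^3
  d/dn(3n^3) = 9n^2
  d/dn(-7n^2) = -14n
  d/dn(-4n) = -4
  d/dn(6) = 0
p'(n) = 12n^5 + 15n^4 + 8n^3 + 9n^2 - 14n - 4


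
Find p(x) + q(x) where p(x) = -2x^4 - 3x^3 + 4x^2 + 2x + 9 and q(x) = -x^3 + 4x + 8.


Align terms by degree and add:
  -2x^4 - 3x^3 + 4x^2 + 2x + 9
  -x^3 + 4x + 8
= -2x^4 - 4x^3 + 4x^2 + 6x + 17


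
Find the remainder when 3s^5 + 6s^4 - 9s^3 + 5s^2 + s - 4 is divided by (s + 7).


By the Remainder Theorem, the remainder equals p(-7):
  3*(-7)^5 = -50421
  6*(-7)^4 = 14406
  -9*(-7)^3 = 3087
  5*(-7)^2 = 245
  1*(-7)^1 = -7
  constant: -4
Sum: -50421 + 14406 + 3087 + 245 - 7 - 4 = -32694


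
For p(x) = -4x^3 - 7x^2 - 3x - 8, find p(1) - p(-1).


p(1) = -22
p(-1) = -8
p(1) - p(-1) = -22 + 8 = -14


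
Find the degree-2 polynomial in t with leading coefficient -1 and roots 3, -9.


p(t) = -(t - 3)(t + 9)
Expand: -t^2 - 6t + 27


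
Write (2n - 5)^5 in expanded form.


Expand (2n - 5)^5 by repeated multiplication:
  (2n - 5)^2 = 4n^2 - 20n + 25
  (2n - 5)^3 = 8n^3 - 60n^2 + 150n - 125
  (2n - 5)^4 = 16n^4 - 160n^3 + 600n^2 - 1000n + 625
= 32n^5 - 400n^4 + 2000n^3 - 5000n^2 + 6250n - 3125


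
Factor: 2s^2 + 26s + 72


Roots satisfy r1 + r2 = -b/a = -13 and r1*r2 = c/a = 36.
So r1 = -4, r2 = -9.
2s^2 + 26s + 72 = 2(s - r1)(s - r2) = 2(s + 4)(s + 9)


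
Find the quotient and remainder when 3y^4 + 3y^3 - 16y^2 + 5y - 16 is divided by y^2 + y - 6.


(3y^4 + 3y^3 - 16y^2 + 5y - 16) / (y^2 + y - 6)
Step 1: 3y^2 * (y^2 + y - 6) = 3y^4 + 3y^3 - 18y^2; subtract.
Step 2: 0 * (y^2 + y - 6) = 0; subtract.
Step 3: 2 * (y^2 + y - 6) = 2y^2 + 2y - 12; subtract.
Quotient: 3y^2 + 2, Remainder: 3y - 4


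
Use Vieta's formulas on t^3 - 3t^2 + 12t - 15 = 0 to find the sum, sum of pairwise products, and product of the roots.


Monic cubic t^3+bt^2+ct+d=0: sum=-b, pairwise sum=c, product=-d.
b=-3, c=12, d=-15
r1+r2+r3 = 3
r1r2+r1r3+r2r3 = 12
r1r2r3 = 15


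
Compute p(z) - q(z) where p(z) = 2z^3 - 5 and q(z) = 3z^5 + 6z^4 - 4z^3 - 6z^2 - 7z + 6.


Distribute the minus sign:
  (2z^3 - 5)
- (3z^5 + 6z^4 - 4z^3 - 6z^2 - 7z + 6)
Negate second polynomial: -3z^5 - 6z^4 + 4z^3 + 6z^2 + 7z - 6
Add: -3z^5 - 6z^4 + 6z^3 + 6z^2 + 7z - 11


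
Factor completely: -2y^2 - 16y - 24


Roots satisfy r1 + r2 = -b/a = -8 and r1*r2 = c/a = 12.
So r1 = -6, r2 = -2.
-2y^2 - 16y - 24 = -2(y - r1)(y - r2) = -2(y + 6)(y + 2)


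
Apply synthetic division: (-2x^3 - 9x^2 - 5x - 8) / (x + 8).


Synthetic division with c = -8. Coefficients: -2, -9, -5, -8
Bring down -2.
  -2 * -8 = 16; 16 - 9 = 7
  7 * -8 = -56; -56 - 5 = -61
  -61 * -8 = 488; 488 - 8 = 480
Quotient: -2x^2 + 7x - 61, Remainder: 480


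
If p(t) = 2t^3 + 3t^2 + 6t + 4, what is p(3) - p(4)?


p(3) = 103
p(4) = 204
p(3) - p(4) = 103 - 204 = -101


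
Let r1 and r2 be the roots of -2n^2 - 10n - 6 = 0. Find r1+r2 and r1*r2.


For an^2+bn+c=0: sum = -b/a, product = c/a.
a=-2, b=-10, c=-6
Sum = -(-10)/-2 = -5
Product = (-6)/-2 = 3


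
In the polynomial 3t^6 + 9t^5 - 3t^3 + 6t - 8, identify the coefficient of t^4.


Read off the coefficient of t^4: 0


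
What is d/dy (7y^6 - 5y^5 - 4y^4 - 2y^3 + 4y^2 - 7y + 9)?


Apply the power rule term by term:
  d/dy(7y^6) = 42y^5
  d/dy(-5y^5) = -25y^4
  d/dy(-4y^4) = -16y^3
  d/dy(-2y^3) = -6y^2
  d/dy(4y^2) = 8y
  d/dy(-7y) = -7
  d/dy(9) = 0
p'(y) = 42y^5 - 25y^4 - 16y^3 - 6y^2 + 8y - 7


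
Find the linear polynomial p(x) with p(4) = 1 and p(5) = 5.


p(x) = mx + b. Using p(4)=1, p(5)=5:
m = (1 - 5)/(4 - 5) = -4/-1 = 4
b = 1 - m*(4) = 1 - 16 = -15
p(x) = 4x - 15


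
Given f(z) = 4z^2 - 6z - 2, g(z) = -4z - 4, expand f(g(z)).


Substitute g(z) into f:
f(g(z)) = 4*(-4z - 4)^2 + (-6)*(-4z - 4) + (-2)
(-4z - 4)^2 = 16z^2 + 32z + 16
Expand and combine: 64z^2 + 152z + 86


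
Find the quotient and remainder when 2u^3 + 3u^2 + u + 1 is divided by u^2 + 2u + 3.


(2u^3 + 3u^2 + u + 1) / (u^2 + 2u + 3)
Step 1: 2u * (u^2 + 2u + 3) = 2u^3 + 4u^2 + 6u; subtract.
Step 2: -1 * (u^2 + 2u + 3) = -u^2 - 2u - 3; subtract.
Quotient: 2u - 1, Remainder: -3u + 4


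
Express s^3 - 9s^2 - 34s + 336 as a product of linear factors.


Try integer roots (divisors of 336). s=8: p(8)=0.
Divide out (s - 8): quotient is s^2 - s - 42.
Factor the quadratic: (s - 7)(s + 6)
Result: (s - 8)(s - 7)(s + 6)


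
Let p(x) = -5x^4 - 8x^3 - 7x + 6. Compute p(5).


Using direct substitution:
  -5 * (5)^4 = -3125
  -8 * (5)^3 = -1000
  0 * (5)^2 = 0
  -7 * (5)^1 = -35
  constant: 6
Sum = -3125 - 1000 + 0 - 35 + 6 = -4154


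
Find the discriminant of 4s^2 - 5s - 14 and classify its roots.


D = b^2 - 4ac = (-5)^2 - 4(4)(-14) = 25 + 224 = 249
Since D > 0: two distinct irrational roots


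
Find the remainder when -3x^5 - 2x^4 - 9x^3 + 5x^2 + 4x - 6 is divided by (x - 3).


By the Remainder Theorem, the remainder equals p(3):
  -3*(3)^5 = -729
  -2*(3)^4 = -162
  -9*(3)^3 = -243
  5*(3)^2 = 45
  4*(3)^1 = 12
  constant: -6
Sum: -729 - 162 - 243 + 45 + 12 - 6 = -1083


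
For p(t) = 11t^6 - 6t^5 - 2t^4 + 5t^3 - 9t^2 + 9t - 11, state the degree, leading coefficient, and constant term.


Highest power of t is 6, with coefficient 11. Constant term is -11.
Degree = 6, leading coefficient = 11, constant term = -11


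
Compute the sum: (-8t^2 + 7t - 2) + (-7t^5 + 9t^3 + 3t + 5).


Align terms by degree and add:
  -8t^2 + 7t - 2
  -7t^5 + 9t^3 + 3t + 5
= -7t^5 + 9t^3 - 8t^2 + 10t + 3


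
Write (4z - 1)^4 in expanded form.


Expand (4z - 1)^4 by repeated multiplication:
  (4z - 1)^2 = 16z^2 - 8z + 1
  (4z - 1)^3 = 64z^3 - 48z^2 + 12z - 1
= 256z^4 - 256z^3 + 96z^2 - 16z + 1


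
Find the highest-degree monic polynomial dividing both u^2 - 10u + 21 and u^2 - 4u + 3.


Factor each:
  u^2 - 10u + 21 = (u - 3)(u - 7)
  u^2 - 4u + 3 = (u - 3)(u - 1)
Common monic factor: u - 3


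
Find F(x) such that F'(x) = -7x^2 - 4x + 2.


Reverse power rule on each term:
  ∫ -7x^2 dx = -(7/3)x^3
  ∫ -4x dx = -2x^2
  ∫ 2 dx = 2x
F(x) = -(7/3)x^3 - 2x^2 + 2x + C


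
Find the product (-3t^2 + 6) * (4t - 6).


Distribute each term of the first polynomial:
  (-3t^2)(4t - 6) = -12t^3 + 18t^2
  (6)(4t - 6) = 24t - 36
Sum: -12t^3 + 18t^2 + 24t - 36


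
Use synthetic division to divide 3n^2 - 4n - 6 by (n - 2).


Synthetic division with c = 2. Coefficients: 3, -4, -6
Bring down 3.
  3 * 2 = 6; 6 - 4 = 2
  2 * 2 = 4; 4 - 6 = -2
Quotient: 3n + 2, Remainder: -2


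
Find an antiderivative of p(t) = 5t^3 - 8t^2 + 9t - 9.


Reverse power rule on each term:
  ∫ 5t^3 dt = (5/4)t^4
  ∫ -8t^2 dt = -(8/3)t^3
  ∫ 9t dt = (9/2)t^2
  ∫ -9 dt = -9t
F(t) = (5/4)t^4 - (8/3)t^3 + (9/2)t^2 - 9t + C


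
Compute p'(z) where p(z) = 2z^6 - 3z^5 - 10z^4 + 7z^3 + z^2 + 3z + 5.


Apply the power rule term by term:
  d/dz(2z^6) = 12z^5
  d/dz(-3z^5) = -15z^4
  d/dz(-10z^4) = -40z^3
  d/dz(7z^3) = 21z^2
  d/dz(z^2) = 2z
  d/dz(3z) = 3
  d/dz(5) = 0
p'(z) = 12z^5 - 15z^4 - 40z^3 + 21z^2 + 2z + 3


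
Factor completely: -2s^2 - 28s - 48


Roots satisfy r1 + r2 = -b/a = -14 and r1*r2 = c/a = 24.
So r1 = -2, r2 = -12.
-2s^2 - 28s - 48 = -2(s - r1)(s - r2) = -2(s + 2)(s + 12)


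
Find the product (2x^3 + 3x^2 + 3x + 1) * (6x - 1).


Distribute each term of the first polynomial:
  (2x^3)(6x - 1) = 12x^4 - 2x^3
  (3x^2)(6x - 1) = 18x^3 - 3x^2
  (3x)(6x - 1) = 18x^2 - 3x
  (1)(6x - 1) = 6x - 1
Sum: 12x^4 + 16x^3 + 15x^2 + 3x - 1


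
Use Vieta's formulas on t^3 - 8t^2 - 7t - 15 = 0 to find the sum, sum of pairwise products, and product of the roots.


Monic cubic t^3+bt^2+ct+d=0: sum=-b, pairwise sum=c, product=-d.
b=-8, c=-7, d=-15
r1+r2+r3 = 8
r1r2+r1r3+r2r3 = -7
r1r2r3 = 15


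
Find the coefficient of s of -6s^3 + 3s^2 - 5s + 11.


Read off the coefficient of s: -5


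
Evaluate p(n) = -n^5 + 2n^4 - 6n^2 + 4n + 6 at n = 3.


Using direct substitution:
  -1 * (3)^5 = -243
  2 * (3)^4 = 162
  0 * (3)^3 = 0
  -6 * (3)^2 = -54
  4 * (3)^1 = 12
  constant: 6
Sum = -243 + 162 + 0 - 54 + 12 + 6 = -117


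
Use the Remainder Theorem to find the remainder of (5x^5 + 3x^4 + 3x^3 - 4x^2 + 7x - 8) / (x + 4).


By the Remainder Theorem, the remainder equals p(-4):
  5*(-4)^5 = -5120
  3*(-4)^4 = 768
  3*(-4)^3 = -192
  -4*(-4)^2 = -64
  7*(-4)^1 = -28
  constant: -8
Sum: -5120 + 768 - 192 - 64 - 28 - 8 = -4644


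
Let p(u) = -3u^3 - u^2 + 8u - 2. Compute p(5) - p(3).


p(5) = -362
p(3) = -68
p(5) - p(3) = -362 + 68 = -294


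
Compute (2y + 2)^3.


Expand (2y + 2)^3 by repeated multiplication:
  (2y + 2)^2 = 4y^2 + 8y + 4
= 8y^3 + 24y^2 + 24y + 8


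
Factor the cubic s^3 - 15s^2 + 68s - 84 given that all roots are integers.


Try integer roots (divisors of -84). s=6: p(6)=0.
Divide out (s - 6): quotient is s^2 - 9s + 14.
Factor the quadratic: (s - 2)(s - 7)
Result: (s - 6)(s - 2)(s - 7)


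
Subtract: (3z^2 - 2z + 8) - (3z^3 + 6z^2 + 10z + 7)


Distribute the minus sign:
  (3z^2 - 2z + 8)
- (3z^3 + 6z^2 + 10z + 7)
Negate second polynomial: -3z^3 - 6z^2 - 10z - 7
Add: -3z^3 - 3z^2 - 12z + 1


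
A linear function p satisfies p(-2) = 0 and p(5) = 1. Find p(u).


p(u) = mu + b. Using p(-2)=0, p(5)=1:
m = (0 - 1)/(-2 - 5) = -1/-7 = 1/7
b = 0 - m*(-2) = 0 + 2/7 = 2/7
p(u) = (1/7)u + (2/7)


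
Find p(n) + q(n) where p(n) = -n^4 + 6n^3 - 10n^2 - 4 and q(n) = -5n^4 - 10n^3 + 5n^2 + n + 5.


Align terms by degree and add:
  -n^4 + 6n^3 - 10n^2 - 4
  -5n^4 - 10n^3 + 5n^2 + n + 5
= -6n^4 - 4n^3 - 5n^2 + n + 1


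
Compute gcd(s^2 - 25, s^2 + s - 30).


Factor each:
  s^2 - 25 = (s - 5)(s + 5)
  s^2 + s - 30 = (s - 5)(s + 6)
Common monic factor: s - 5


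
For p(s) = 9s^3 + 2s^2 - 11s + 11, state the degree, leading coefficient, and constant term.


Highest power of s is 3, with coefficient 9. Constant term is 11.
Degree = 3, leading coefficient = 9, constant term = 11


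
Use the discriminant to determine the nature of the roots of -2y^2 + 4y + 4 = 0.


D = b^2 - 4ac = (4)^2 - 4(-2)(4) = 16 + 32 = 48
Since D > 0: two distinct irrational roots


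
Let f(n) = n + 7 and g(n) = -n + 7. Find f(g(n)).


Substitute g(n) into f:
f(g(n)) = 1*(-n + 7) + 7
Expand and combine: -n + 14


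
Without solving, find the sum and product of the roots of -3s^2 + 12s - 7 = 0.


For as^2+bs+c=0: sum = -b/a, product = c/a.
a=-3, b=12, c=-7
Sum = -(12)/-3 = 4
Product = (-7)/-3 = 7/3


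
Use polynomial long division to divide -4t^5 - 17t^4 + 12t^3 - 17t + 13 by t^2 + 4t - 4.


(-4t^5 - 17t^4 + 12t^3 - 17t + 13) / (t^2 + 4t - 4)
Step 1: -4t^3 * (t^2 + 4t - 4) = -4t^5 - 16t^4 + 16t^3; subtract.
Step 2: -t^2 * (t^2 + 4t - 4) = -t^4 - 4t^3 + 4t^2; subtract.
Step 3: 0 * (t^2 + 4t - 4) = 0; subtract.
Step 4: -4 * (t^2 + 4t - 4) = -4t^2 - 16t + 16; subtract.
Quotient: -4t^3 - t^2 - 4, Remainder: -t - 3


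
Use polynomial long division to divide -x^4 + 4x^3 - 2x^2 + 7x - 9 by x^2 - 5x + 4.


(-x^4 + 4x^3 - 2x^2 + 7x - 9) / (x^2 - 5x + 4)
Step 1: -x^2 * (x^2 - 5x + 4) = -x^4 + 5x^3 - 4x^2; subtract.
Step 2: -x * (x^2 - 5x + 4) = -x^3 + 5x^2 - 4x; subtract.
Step 3: -3 * (x^2 - 5x + 4) = -3x^2 + 15x - 12; subtract.
Quotient: -x^2 - x - 3, Remainder: -4x + 3


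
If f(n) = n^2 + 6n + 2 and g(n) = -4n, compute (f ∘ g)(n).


Substitute g(n) into f:
f(g(n)) = 1*(-4n)^2 + 6*(-4n) + 2
(-4n)^2 = 16n^2
Expand and combine: 16n^2 - 24n + 2


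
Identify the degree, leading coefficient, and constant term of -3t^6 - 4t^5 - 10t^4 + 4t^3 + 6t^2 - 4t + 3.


Highest power of t is 6, with coefficient -3. Constant term is 3.
Degree = 6, leading coefficient = -3, constant term = 3


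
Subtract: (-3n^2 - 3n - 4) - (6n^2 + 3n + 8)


Distribute the minus sign:
  (-3n^2 - 3n - 4)
- (6n^2 + 3n + 8)
Negate second polynomial: -6n^2 - 3n - 8
Add: -9n^2 - 6n - 12


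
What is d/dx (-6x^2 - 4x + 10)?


Apply the power rule term by term:
  d/dx(-6x^2) = -12x
  d/dx(-4x) = -4
  d/dx(10) = 0
p'(x) = -12x - 4


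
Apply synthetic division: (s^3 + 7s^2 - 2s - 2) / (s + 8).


Synthetic division with c = -8. Coefficients: 1, 7, -2, -2
Bring down 1.
  1 * -8 = -8; -8 + 7 = -1
  -1 * -8 = 8; 8 - 2 = 6
  6 * -8 = -48; -48 - 2 = -50
Quotient: s^2 - s + 6, Remainder: -50


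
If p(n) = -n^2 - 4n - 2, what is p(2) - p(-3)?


p(2) = -14
p(-3) = 1
p(2) - p(-3) = -14 - 1 = -15


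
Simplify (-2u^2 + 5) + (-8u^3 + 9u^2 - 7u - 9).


Align terms by degree and add:
  -2u^2 + 5
  -8u^3 + 9u^2 - 7u - 9
= -8u^3 + 7u^2 - 7u - 4


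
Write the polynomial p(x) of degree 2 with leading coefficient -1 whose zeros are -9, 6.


p(x) = -(x + 9)(x - 6)
Expand: -x^2 - 3x + 54


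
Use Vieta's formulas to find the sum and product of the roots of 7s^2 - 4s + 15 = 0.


For as^2+bs+c=0: sum = -b/a, product = c/a.
a=7, b=-4, c=15
Sum = -(-4)/7 = 4/7
Product = (15)/7 = 15/7


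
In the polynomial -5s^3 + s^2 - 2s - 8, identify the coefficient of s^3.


Read off the coefficient of s^3: -5


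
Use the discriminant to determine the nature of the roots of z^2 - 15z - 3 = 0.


D = b^2 - 4ac = (-15)^2 - 4(1)(-3) = 225 + 12 = 237
Since D > 0: two distinct irrational roots


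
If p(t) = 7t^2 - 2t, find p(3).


Using direct substitution:
  7 * (3)^2 = 63
  -2 * (3)^1 = -6
  constant: 0
Sum = 63 - 6 + 0 = 57


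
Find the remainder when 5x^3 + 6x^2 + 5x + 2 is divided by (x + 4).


By the Remainder Theorem, the remainder equals p(-4):
  5*(-4)^3 = -320
  6*(-4)^2 = 96
  5*(-4)^1 = -20
  constant: 2
Sum: -320 + 96 - 20 + 2 = -242


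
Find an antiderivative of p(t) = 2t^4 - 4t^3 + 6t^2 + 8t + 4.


Reverse power rule on each term:
  ∫ 2t^4 dt = (2/5)t^5
  ∫ -4t^3 dt = -t^4
  ∫ 6t^2 dt = 2t^3
  ∫ 8t dt = 4t^2
  ∫ 4 dt = 4t
F(t) = (2/5)t^5 - t^4 + 2t^3 + 4t^2 + 4t + C


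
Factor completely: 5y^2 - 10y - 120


Roots satisfy r1 + r2 = -b/a = 2 and r1*r2 = c/a = -24.
So r1 = -4, r2 = 6.
5y^2 - 10y - 120 = 5(y - r1)(y - r2) = 5(y + 4)(y - 6)


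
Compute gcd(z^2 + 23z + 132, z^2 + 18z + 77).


Factor each:
  z^2 + 23z + 132 = (z + 11)(z + 12)
  z^2 + 18z + 77 = (z + 11)(z + 7)
Common monic factor: z + 11


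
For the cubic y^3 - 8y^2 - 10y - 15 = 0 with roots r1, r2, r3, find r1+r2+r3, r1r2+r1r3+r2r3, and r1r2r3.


Monic cubic y^3+by^2+cy+d=0: sum=-b, pairwise sum=c, product=-d.
b=-8, c=-10, d=-15
r1+r2+r3 = 8
r1r2+r1r3+r2r3 = -10
r1r2r3 = 15


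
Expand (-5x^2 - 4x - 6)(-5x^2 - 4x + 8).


Distribute each term of the first polynomial:
  (-5x^2)(-5x^2 - 4x + 8) = 25x^4 + 20x^3 - 40x^2
  (-4x)(-5x^2 - 4x + 8) = 20x^3 + 16x^2 - 32x
  (-6)(-5x^2 - 4x + 8) = 30x^2 + 24x - 48
Sum: 25x^4 + 40x^3 + 6x^2 - 8x - 48


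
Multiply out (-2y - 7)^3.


Expand (-2y - 7)^3 by repeated multiplication:
  (-2y - 7)^2 = 4y^2 + 28y + 49
= -8y^3 - 84y^2 - 294y - 343


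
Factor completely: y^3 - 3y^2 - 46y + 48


Try integer roots (divisors of 48). y=1: p(1)=0.
Divide out (y - 1): quotient is y^2 - 2y - 48.
Factor the quadratic: (y - 8)(y + 6)
Result: (y - 1)(y - 8)(y + 6)


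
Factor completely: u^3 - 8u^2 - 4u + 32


Try integer roots (divisors of 32). u=8: p(8)=0.
Divide out (u - 8): quotient is u^2 - 4.
Factor the quadratic: (u - 2)(u + 2)
Result: (u - 8)(u - 2)(u + 2)


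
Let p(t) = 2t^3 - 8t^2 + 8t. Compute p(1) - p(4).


p(1) = 2
p(4) = 32
p(1) - p(4) = 2 - 32 = -30


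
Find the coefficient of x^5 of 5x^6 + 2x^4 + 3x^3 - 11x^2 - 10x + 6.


Read off the coefficient of x^5: 0


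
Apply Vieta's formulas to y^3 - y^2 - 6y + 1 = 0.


Monic cubic y^3+by^2+cy+d=0: sum=-b, pairwise sum=c, product=-d.
b=-1, c=-6, d=1
r1+r2+r3 = 1
r1r2+r1r3+r2r3 = -6
r1r2r3 = -1


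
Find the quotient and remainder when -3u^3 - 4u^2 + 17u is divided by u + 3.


(-3u^3 - 4u^2 + 17u) / (u + 3)
Step 1: -3u^2 * (u + 3) = -3u^3 - 9u^2; subtract.
Step 2: 5u * (u + 3) = 5u^2 + 15u; subtract.
Step 3: 2 * (u + 3) = 2u + 6; subtract.
Quotient: -3u^2 + 5u + 2, Remainder: -6


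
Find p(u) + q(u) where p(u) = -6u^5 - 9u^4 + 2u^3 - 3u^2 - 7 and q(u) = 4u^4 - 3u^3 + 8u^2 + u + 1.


Align terms by degree and add:
  -6u^5 - 9u^4 + 2u^3 - 3u^2 - 7
+ 4u^4 - 3u^3 + 8u^2 + u + 1
= -6u^5 - 5u^4 - u^3 + 5u^2 + u - 6


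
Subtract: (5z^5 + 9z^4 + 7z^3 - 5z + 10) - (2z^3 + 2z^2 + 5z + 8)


Distribute the minus sign:
  (5z^5 + 9z^4 + 7z^3 - 5z + 10)
- (2z^3 + 2z^2 + 5z + 8)
Negate second polynomial: -2z^3 - 2z^2 - 5z - 8
Add: 5z^5 + 9z^4 + 5z^3 - 2z^2 - 10z + 2


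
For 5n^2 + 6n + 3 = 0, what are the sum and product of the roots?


For an^2+bn+c=0: sum = -b/a, product = c/a.
a=5, b=6, c=3
Sum = -(6)/5 = -6/5
Product = (3)/5 = 3/5


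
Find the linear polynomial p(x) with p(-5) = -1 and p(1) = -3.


p(x) = mx + b. Using p(-5)=-1, p(1)=-3:
m = (-1 + 3)/(-5 - 1) = 2/-6 = -1/3
b = -1 - m*(-5) = -1 - 5/3 = -8/3
p(x) = -(1/3)x - (8/3)


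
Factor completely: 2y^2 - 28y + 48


Roots satisfy r1 + r2 = -b/a = 14 and r1*r2 = c/a = 24.
So r1 = 2, r2 = 12.
2y^2 - 28y + 48 = 2(y - r1)(y - r2) = 2(y - 2)(y - 12)


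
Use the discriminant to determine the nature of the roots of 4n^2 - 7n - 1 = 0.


D = b^2 - 4ac = (-7)^2 - 4(4)(-1) = 49 + 16 = 65
Since D > 0: two distinct irrational roots


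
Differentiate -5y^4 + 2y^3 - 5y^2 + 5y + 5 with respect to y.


Apply the power rule term by term:
  d/dy(-5y^4) = -20y^3
  d/dy(2y^3) = 6y^2
  d/dy(-5y^2) = -10y
  d/dy(5y) = 5
  d/dy(5) = 0
p'(y) = -20y^3 + 6y^2 - 10y + 5


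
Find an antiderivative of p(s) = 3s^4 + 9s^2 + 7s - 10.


Reverse power rule on each term:
  ∫ 3s^4 ds = (3/5)s^5
  ∫ 9s^2 ds = 3s^3
  ∫ 7s ds = (7/2)s^2
  ∫ -10 ds = -10s
F(s) = (3/5)s^5 + 3s^3 + (7/2)s^2 - 10s + C


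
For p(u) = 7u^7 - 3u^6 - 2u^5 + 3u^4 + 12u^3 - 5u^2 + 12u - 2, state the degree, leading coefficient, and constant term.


Highest power of u is 7, with coefficient 7. Constant term is -2.
Degree = 7, leading coefficient = 7, constant term = -2


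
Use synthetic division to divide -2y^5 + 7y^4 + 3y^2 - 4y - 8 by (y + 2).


Synthetic division with c = -2. Coefficients: -2, 7, 0, 3, -4, -8
Bring down -2.
  -2 * -2 = 4; 4 + 7 = 11
  11 * -2 = -22; -22 + 0 = -22
  -22 * -2 = 44; 44 + 3 = 47
  47 * -2 = -94; -94 - 4 = -98
  -98 * -2 = 196; 196 - 8 = 188
Quotient: -2y^4 + 11y^3 - 22y^2 + 47y - 98, Remainder: 188


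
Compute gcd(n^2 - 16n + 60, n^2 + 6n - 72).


Factor each:
  n^2 - 16n + 60 = (n - 6)(n - 10)
  n^2 + 6n - 72 = (n - 6)(n + 12)
Common monic factor: n - 6


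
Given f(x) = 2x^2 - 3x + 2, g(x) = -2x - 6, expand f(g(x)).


Substitute g(x) into f:
f(g(x)) = 2*(-2x - 6)^2 + (-3)*(-2x - 6) + 2
(-2x - 6)^2 = 4x^2 + 24x + 36
Expand and combine: 8x^2 + 54x + 92


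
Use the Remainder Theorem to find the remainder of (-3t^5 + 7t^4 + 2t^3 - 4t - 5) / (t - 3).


By the Remainder Theorem, the remainder equals p(3):
  -3*(3)^5 = -729
  7*(3)^4 = 567
  2*(3)^3 = 54
  0*(3)^2 = 0
  -4*(3)^1 = -12
  constant: -5
Sum: -729 + 567 + 54 + 0 - 12 - 5 = -125


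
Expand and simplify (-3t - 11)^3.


Expand (-3t - 11)^3 by repeated multiplication:
  (-3t - 11)^2 = 9t^2 + 66t + 121
= -27t^3 - 297t^2 - 1089t - 1331


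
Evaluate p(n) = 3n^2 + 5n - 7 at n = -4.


Using direct substitution:
  3 * (-4)^2 = 48
  5 * (-4)^1 = -20
  constant: -7
Sum = 48 - 20 - 7 = 21


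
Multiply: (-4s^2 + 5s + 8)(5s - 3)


Distribute each term of the first polynomial:
  (-4s^2)(5s - 3) = -20s^3 + 12s^2
  (5s)(5s - 3) = 25s^2 - 15s
  (8)(5s - 3) = 40s - 24
Sum: -20s^3 + 37s^2 + 25s - 24


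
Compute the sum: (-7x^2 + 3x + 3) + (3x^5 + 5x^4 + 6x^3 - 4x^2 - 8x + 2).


Align terms by degree and add:
  -7x^2 + 3x + 3
+ 3x^5 + 5x^4 + 6x^3 - 4x^2 - 8x + 2
= 3x^5 + 5x^4 + 6x^3 - 11x^2 - 5x + 5


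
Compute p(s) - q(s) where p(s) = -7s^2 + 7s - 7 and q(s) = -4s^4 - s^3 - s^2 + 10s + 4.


Distribute the minus sign:
  (-7s^2 + 7s - 7)
- (-4s^4 - s^3 - s^2 + 10s + 4)
Negate second polynomial: 4s^4 + s^3 + s^2 - 10s - 4
Add: 4s^4 + s^3 - 6s^2 - 3s - 11


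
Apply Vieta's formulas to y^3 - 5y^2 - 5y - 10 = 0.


Monic cubic y^3+by^2+cy+d=0: sum=-b, pairwise sum=c, product=-d.
b=-5, c=-5, d=-10
r1+r2+r3 = 5
r1r2+r1r3+r2r3 = -5
r1r2r3 = 10


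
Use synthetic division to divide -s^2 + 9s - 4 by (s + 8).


Synthetic division with c = -8. Coefficients: -1, 9, -4
Bring down -1.
  -1 * -8 = 8; 8 + 9 = 17
  17 * -8 = -136; -136 - 4 = -140
Quotient: -s + 17, Remainder: -140


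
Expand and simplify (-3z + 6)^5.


Expand (-3z + 6)^5 by repeated multiplication:
  (-3z + 6)^2 = 9z^2 - 36z + 36
  (-3z + 6)^3 = -27z^3 + 162z^2 - 324z + 216
  (-3z + 6)^4 = 81z^4 - 648z^3 + 1944z^2 - 2592z + 1296
= -243z^5 + 2430z^4 - 9720z^3 + 19440z^2 - 19440z + 7776


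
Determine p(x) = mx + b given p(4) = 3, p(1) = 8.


p(x) = mx + b. Using p(4)=3, p(1)=8:
m = (3 - 8)/(4 - 1) = -5/3 = -5/3
b = 3 - m*(4) = 3 + 20/3 = 29/3
p(x) = -(5/3)x + (29/3)


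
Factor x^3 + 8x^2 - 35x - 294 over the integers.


Try integer roots (divisors of -294). x=-7: p(-7)=0.
Divide out (x + 7): quotient is x^2 + x - 42.
Factor the quadratic: (x + 7)(x - 6)
Result: (x + 7)(x + 7)(x - 6)


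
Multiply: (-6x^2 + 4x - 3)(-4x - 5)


Distribute each term of the first polynomial:
  (-6x^2)(-4x - 5) = 24x^3 + 30x^2
  (4x)(-4x - 5) = -16x^2 - 20x
  (-3)(-4x - 5) = 12x + 15
Sum: 24x^3 + 14x^2 - 8x + 15


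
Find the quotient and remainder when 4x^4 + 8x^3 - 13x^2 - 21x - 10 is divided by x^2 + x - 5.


(4x^4 + 8x^3 - 13x^2 - 21x - 10) / (x^2 + x - 5)
Step 1: 4x^2 * (x^2 + x - 5) = 4x^4 + 4x^3 - 20x^2; subtract.
Step 2: 4x * (x^2 + x - 5) = 4x^3 + 4x^2 - 20x; subtract.
Step 3: 3 * (x^2 + x - 5) = 3x^2 + 3x - 15; subtract.
Quotient: 4x^2 + 4x + 3, Remainder: -4x + 5


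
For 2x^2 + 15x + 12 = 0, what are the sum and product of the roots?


For ax^2+bx+c=0: sum = -b/a, product = c/a.
a=2, b=15, c=12
Sum = -(15)/2 = -15/2
Product = (12)/2 = 6


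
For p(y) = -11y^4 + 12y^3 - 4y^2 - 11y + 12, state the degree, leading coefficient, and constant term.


Highest power of y is 4, with coefficient -11. Constant term is 12.
Degree = 4, leading coefficient = -11, constant term = 12


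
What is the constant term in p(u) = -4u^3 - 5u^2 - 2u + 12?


Read off the constant term: 12


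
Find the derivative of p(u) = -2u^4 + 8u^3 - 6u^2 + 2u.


Apply the power rule term by term:
  d/du(-2u^4) = -8u^3
  d/du(8u^3) = 24u^2
  d/du(-6u^2) = -12u
  d/du(2u) = 2
p'(u) = -8u^3 + 24u^2 - 12u + 2


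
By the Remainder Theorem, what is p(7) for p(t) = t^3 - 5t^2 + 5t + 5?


By the Remainder Theorem, the remainder equals p(7):
  1*(7)^3 = 343
  -5*(7)^2 = -245
  5*(7)^1 = 35
  constant: 5
Sum: 343 - 245 + 35 + 5 = 138


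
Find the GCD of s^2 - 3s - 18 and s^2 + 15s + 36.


Factor each:
  s^2 - 3s - 18 = (s + 3)(s - 6)
  s^2 + 15s + 36 = (s + 3)(s + 12)
Common monic factor: s + 3


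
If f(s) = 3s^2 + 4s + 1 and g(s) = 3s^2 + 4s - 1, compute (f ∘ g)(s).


Substitute g(s) into f:
f(g(s)) = 3*(3s^2 + 4s - 1)^2 + 4*(3s^2 + 4s - 1) + 1
(3s^2 + 4s - 1)^2 = 9s^4 + 24s^3 + 10s^2 - 8s + 1
Expand and combine: 27s^4 + 72s^3 + 42s^2 - 8s


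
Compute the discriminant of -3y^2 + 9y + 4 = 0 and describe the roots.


D = b^2 - 4ac = (9)^2 - 4(-3)(4) = 81 + 48 = 129
Since D > 0: two distinct irrational roots


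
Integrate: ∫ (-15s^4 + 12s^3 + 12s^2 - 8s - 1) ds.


Reverse power rule on each term:
  ∫ -15s^4 ds = -3s^5
  ∫ 12s^3 ds = 3s^4
  ∫ 12s^2 ds = 4s^3
  ∫ -8s ds = -4s^2
  ∫ -1 ds = -s
F(s) = -3s^5 + 3s^4 + 4s^3 - 4s^2 - s + C


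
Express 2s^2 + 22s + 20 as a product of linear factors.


Roots satisfy r1 + r2 = -b/a = -11 and r1*r2 = c/a = 10.
So r1 = -10, r2 = -1.
2s^2 + 22s + 20 = 2(s - r1)(s - r2) = 2(s + 10)(s + 1)


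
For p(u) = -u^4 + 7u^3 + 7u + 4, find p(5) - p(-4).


p(5) = 289
p(-4) = -728
p(5) - p(-4) = 289 + 728 = 1017


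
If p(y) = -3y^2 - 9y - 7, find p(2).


Using direct substitution:
  -3 * (2)^2 = -12
  -9 * (2)^1 = -18
  constant: -7
Sum = -12 - 18 - 7 = -37


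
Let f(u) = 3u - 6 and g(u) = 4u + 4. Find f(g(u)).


Substitute g(u) into f:
f(g(u)) = 3*(4u + 4) + (-6)
Expand and combine: 12u + 6


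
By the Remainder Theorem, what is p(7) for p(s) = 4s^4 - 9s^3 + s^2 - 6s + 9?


By the Remainder Theorem, the remainder equals p(7):
  4*(7)^4 = 9604
  -9*(7)^3 = -3087
  1*(7)^2 = 49
  -6*(7)^1 = -42
  constant: 9
Sum: 9604 - 3087 + 49 - 42 + 9 = 6533


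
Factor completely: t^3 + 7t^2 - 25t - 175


Try integer roots (divisors of -175). t=-7: p(-7)=0.
Divide out (t + 7): quotient is t^2 - 25.
Factor the quadratic: (t - 5)(t + 5)
Result: (t + 7)(t - 5)(t + 5)


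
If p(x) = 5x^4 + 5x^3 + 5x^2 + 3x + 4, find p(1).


Using direct substitution:
  5 * (1)^4 = 5
  5 * (1)^3 = 5
  5 * (1)^2 = 5
  3 * (1)^1 = 3
  constant: 4
Sum = 5 + 5 + 5 + 3 + 4 = 22


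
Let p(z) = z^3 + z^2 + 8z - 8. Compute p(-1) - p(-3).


p(-1) = -16
p(-3) = -50
p(-1) - p(-3) = -16 + 50 = 34


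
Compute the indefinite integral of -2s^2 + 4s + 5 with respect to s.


Reverse power rule on each term:
  ∫ -2s^2 ds = -(2/3)s^3
  ∫ 4s ds = 2s^2
  ∫ 5 ds = 5s
F(s) = -(2/3)s^3 + 2s^2 + 5s + C


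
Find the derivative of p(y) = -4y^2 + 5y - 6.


Apply the power rule term by term:
  d/dy(-4y^2) = -8y
  d/dy(5y) = 5
  d/dy(-6) = 0
p'(y) = -8y + 5


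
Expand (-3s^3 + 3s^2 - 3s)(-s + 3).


Distribute each term of the first polynomial:
  (-3s^3)(-s + 3) = 3s^4 - 9s^3
  (3s^2)(-s + 3) = -3s^3 + 9s^2
  (-3s)(-s + 3) = 3s^2 - 9s
Sum: 3s^4 - 12s^3 + 12s^2 - 9s


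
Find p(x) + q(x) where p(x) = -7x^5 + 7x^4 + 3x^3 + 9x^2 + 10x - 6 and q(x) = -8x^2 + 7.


Align terms by degree and add:
  -7x^5 + 7x^4 + 3x^3 + 9x^2 + 10x - 6
  -8x^2 + 7
= -7x^5 + 7x^4 + 3x^3 + x^2 + 10x + 1


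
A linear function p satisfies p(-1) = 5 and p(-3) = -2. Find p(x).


p(x) = mx + b. Using p(-1)=5, p(-3)=-2:
m = (5 + 2)/(-1 + 3) = 7/2 = 7/2
b = 5 - m*(-1) = 5 + 7/2 = 17/2
p(x) = (7/2)x + (17/2)


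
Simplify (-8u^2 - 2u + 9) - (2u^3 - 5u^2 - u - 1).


Distribute the minus sign:
  (-8u^2 - 2u + 9)
- (2u^3 - 5u^2 - u - 1)
Negate second polynomial: -2u^3 + 5u^2 + u + 1
Add: -2u^3 - 3u^2 - u + 10


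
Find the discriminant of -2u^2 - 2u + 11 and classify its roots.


D = b^2 - 4ac = (-2)^2 - 4(-2)(11) = 4 + 88 = 92
Since D > 0: two distinct irrational roots


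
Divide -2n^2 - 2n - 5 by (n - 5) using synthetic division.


Synthetic division with c = 5. Coefficients: -2, -2, -5
Bring down -2.
  -2 * 5 = -10; -10 - 2 = -12
  -12 * 5 = -60; -60 - 5 = -65
Quotient: -2n - 12, Remainder: -65


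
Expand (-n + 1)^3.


Expand (-n + 1)^3 by repeated multiplication:
  (-n + 1)^2 = n^2 - 2n + 1
= -n^3 + 3n^2 - 3n + 1


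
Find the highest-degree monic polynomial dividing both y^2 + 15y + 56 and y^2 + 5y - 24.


Factor each:
  y^2 + 15y + 56 = (y + 8)(y + 7)
  y^2 + 5y - 24 = (y + 8)(y - 3)
Common monic factor: y + 8


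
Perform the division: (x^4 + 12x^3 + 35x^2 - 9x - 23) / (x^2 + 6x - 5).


(x^4 + 12x^3 + 35x^2 - 9x - 23) / (x^2 + 6x - 5)
Step 1: x^2 * (x^2 + 6x - 5) = x^4 + 6x^3 - 5x^2; subtract.
Step 2: 6x * (x^2 + 6x - 5) = 6x^3 + 36x^2 - 30x; subtract.
Step 3: 4 * (x^2 + 6x - 5) = 4x^2 + 24x - 20; subtract.
Quotient: x^2 + 6x + 4, Remainder: -3x - 3


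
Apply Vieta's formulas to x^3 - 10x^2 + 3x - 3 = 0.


Monic cubic x^3+bx^2+cx+d=0: sum=-b, pairwise sum=c, product=-d.
b=-10, c=3, d=-3
r1+r2+r3 = 10
r1r2+r1r3+r2r3 = 3
r1r2r3 = 3


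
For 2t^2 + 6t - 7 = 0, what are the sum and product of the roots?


For at^2+bt+c=0: sum = -b/a, product = c/a.
a=2, b=6, c=-7
Sum = -(6)/2 = -3
Product = (-7)/2 = -7/2


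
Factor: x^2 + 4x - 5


Roots satisfy r1 + r2 = -b/a = -4 and r1*r2 = c/a = -5.
So r1 = -5, r2 = 1.
x^2 + 4x - 5 = (x - r1)(x - r2) = (x + 5)(x - 1)


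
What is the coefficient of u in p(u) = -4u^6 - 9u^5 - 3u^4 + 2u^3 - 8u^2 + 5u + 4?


Read off the coefficient of u: 5


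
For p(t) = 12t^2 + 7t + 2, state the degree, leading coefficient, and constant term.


Highest power of t is 2, with coefficient 12. Constant term is 2.
Degree = 2, leading coefficient = 12, constant term = 2


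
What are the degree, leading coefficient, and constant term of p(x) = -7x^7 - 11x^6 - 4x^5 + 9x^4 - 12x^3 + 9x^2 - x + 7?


Highest power of x is 7, with coefficient -7. Constant term is 7.
Degree = 7, leading coefficient = -7, constant term = 7


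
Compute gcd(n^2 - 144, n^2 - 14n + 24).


Factor each:
  n^2 - 144 = (n - 12)(n + 12)
  n^2 - 14n + 24 = (n - 12)(n - 2)
Common monic factor: n - 12


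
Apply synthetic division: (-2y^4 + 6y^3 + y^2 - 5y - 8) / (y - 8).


Synthetic division with c = 8. Coefficients: -2, 6, 1, -5, -8
Bring down -2.
  -2 * 8 = -16; -16 + 6 = -10
  -10 * 8 = -80; -80 + 1 = -79
  -79 * 8 = -632; -632 - 5 = -637
  -637 * 8 = -5096; -5096 - 8 = -5104
Quotient: -2y^3 - 10y^2 - 79y - 637, Remainder: -5104


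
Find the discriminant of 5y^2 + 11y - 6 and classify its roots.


D = b^2 - 4ac = (11)^2 - 4(5)(-6) = 121 + 120 = 241
Since D > 0: two distinct irrational roots


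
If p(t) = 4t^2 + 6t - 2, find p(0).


Using direct substitution:
  4 * (0)^2 = 0
  6 * (0)^1 = 0
  constant: -2
Sum = 0 + 0 - 2 = -2


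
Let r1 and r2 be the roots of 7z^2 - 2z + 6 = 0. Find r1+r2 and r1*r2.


For az^2+bz+c=0: sum = -b/a, product = c/a.
a=7, b=-2, c=6
Sum = -(-2)/7 = 2/7
Product = (6)/7 = 6/7


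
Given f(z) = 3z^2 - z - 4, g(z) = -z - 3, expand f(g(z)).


Substitute g(z) into f:
f(g(z)) = 3*(-z - 3)^2 + (-1)*(-z - 3) + (-4)
(-z - 3)^2 = z^2 + 6z + 9
Expand and combine: 3z^2 + 19z + 26


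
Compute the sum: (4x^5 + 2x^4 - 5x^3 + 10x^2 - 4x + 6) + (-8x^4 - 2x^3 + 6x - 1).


Align terms by degree and add:
  4x^5 + 2x^4 - 5x^3 + 10x^2 - 4x + 6
  -8x^4 - 2x^3 + 6x - 1
= 4x^5 - 6x^4 - 7x^3 + 10x^2 + 2x + 5


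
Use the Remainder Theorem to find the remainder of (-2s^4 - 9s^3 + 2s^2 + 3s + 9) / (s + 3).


By the Remainder Theorem, the remainder equals p(-3):
  -2*(-3)^4 = -162
  -9*(-3)^3 = 243
  2*(-3)^2 = 18
  3*(-3)^1 = -9
  constant: 9
Sum: -162 + 243 + 18 - 9 + 9 = 99


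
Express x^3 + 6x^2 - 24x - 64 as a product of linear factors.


Try integer roots (divisors of -64). x=4: p(4)=0.
Divide out (x - 4): quotient is x^2 + 10x + 16.
Factor the quadratic: (x + 8)(x + 2)
Result: (x - 4)(x + 8)(x + 2)


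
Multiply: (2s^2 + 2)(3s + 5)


Distribute each term of the first polynomial:
  (2s^2)(3s + 5) = 6s^3 + 10s^2
  (2)(3s + 5) = 6s + 10
Sum: 6s^3 + 10s^2 + 6s + 10


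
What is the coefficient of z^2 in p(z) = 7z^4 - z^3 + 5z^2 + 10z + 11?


Read off the coefficient of z^2: 5


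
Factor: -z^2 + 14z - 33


Roots satisfy r1 + r2 = -b/a = 14 and r1*r2 = c/a = 33.
So r1 = 3, r2 = 11.
-z^2 + 14z - 33 = -(z - r1)(z - r2) = -(z - 3)(z - 11)


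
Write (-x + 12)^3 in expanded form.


Expand (-x + 12)^3 by repeated multiplication:
  (-x + 12)^2 = x^2 - 24x + 144
= -x^3 + 36x^2 - 432x + 1728


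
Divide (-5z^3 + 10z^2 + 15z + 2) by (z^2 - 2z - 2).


(-5z^3 + 10z^2 + 15z + 2) / (z^2 - 2z - 2)
Step 1: -5z * (z^2 - 2z - 2) = -5z^3 + 10z^2 + 10z; subtract.
Step 2: 0 * (z^2 - 2z - 2) = 0; subtract.
Quotient: -5z, Remainder: 5z + 2


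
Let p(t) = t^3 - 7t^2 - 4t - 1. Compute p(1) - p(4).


p(1) = -11
p(4) = -65
p(1) - p(4) = -11 + 65 = 54


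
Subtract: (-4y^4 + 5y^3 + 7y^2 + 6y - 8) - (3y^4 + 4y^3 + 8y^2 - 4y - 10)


Distribute the minus sign:
  (-4y^4 + 5y^3 + 7y^2 + 6y - 8)
- (3y^4 + 4y^3 + 8y^2 - 4y - 10)
Negate second polynomial: -3y^4 - 4y^3 - 8y^2 + 4y + 10
Add: -7y^4 + y^3 - y^2 + 10y + 2


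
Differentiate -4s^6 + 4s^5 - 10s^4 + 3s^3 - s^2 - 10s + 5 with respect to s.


Apply the power rule term by term:
  d/ds(-4s^6) = -24s^5
  d/ds(4s^5) = 20s^4
  d/ds(-10s^4) = -40s^3
  d/ds(3s^3) = 9s^2
  d/ds(-s^2) = -2s
  d/ds(-10s) = -10
  d/ds(5) = 0
p'(s) = -24s^5 + 20s^4 - 40s^3 + 9s^2 - 2s - 10


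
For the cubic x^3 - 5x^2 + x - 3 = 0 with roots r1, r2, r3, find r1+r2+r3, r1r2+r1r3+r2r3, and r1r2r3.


Monic cubic x^3+bx^2+cx+d=0: sum=-b, pairwise sum=c, product=-d.
b=-5, c=1, d=-3
r1+r2+r3 = 5
r1r2+r1r3+r2r3 = 1
r1r2r3 = 3


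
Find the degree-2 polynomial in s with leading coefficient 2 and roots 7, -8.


p(s) = 2(s - 7)(s + 8)
Expand: 2s^2 + 2s - 112


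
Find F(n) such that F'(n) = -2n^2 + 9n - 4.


Reverse power rule on each term:
  ∫ -2n^2 dn = -(2/3)n^3
  ∫ 9n dn = (9/2)n^2
  ∫ -4 dn = -4n
F(n) = -(2/3)n^3 + (9/2)n^2 - 4n + C


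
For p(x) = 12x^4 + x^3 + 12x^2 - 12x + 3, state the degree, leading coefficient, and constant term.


Highest power of x is 4, with coefficient 12. Constant term is 3.
Degree = 4, leading coefficient = 12, constant term = 3


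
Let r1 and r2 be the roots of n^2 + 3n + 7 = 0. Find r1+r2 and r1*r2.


For an^2+bn+c=0: sum = -b/a, product = c/a.
a=1, b=3, c=7
Sum = -(3)/1 = -3
Product = (7)/1 = 7


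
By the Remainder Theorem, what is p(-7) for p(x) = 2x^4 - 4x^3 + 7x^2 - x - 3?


By the Remainder Theorem, the remainder equals p(-7):
  2*(-7)^4 = 4802
  -4*(-7)^3 = 1372
  7*(-7)^2 = 343
  -1*(-7)^1 = 7
  constant: -3
Sum: 4802 + 1372 + 343 + 7 - 3 = 6521


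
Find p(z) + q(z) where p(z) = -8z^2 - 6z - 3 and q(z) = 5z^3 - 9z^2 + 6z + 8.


Align terms by degree and add:
  -8z^2 - 6z - 3
+ 5z^3 - 9z^2 + 6z + 8
= 5z^3 - 17z^2 + 5


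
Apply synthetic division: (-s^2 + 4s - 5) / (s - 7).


Synthetic division with c = 7. Coefficients: -1, 4, -5
Bring down -1.
  -1 * 7 = -7; -7 + 4 = -3
  -3 * 7 = -21; -21 - 5 = -26
Quotient: -s - 3, Remainder: -26


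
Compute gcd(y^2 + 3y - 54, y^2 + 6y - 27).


Factor each:
  y^2 + 3y - 54 = (y + 9)(y - 6)
  y^2 + 6y - 27 = (y + 9)(y - 3)
Common monic factor: y + 9


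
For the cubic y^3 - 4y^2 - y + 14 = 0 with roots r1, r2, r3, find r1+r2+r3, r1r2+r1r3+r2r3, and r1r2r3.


Monic cubic y^3+by^2+cy+d=0: sum=-b, pairwise sum=c, product=-d.
b=-4, c=-1, d=14
r1+r2+r3 = 4
r1r2+r1r3+r2r3 = -1
r1r2r3 = -14


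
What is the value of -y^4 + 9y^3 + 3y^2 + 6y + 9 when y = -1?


Using direct substitution:
  -1 * (-1)^4 = -1
  9 * (-1)^3 = -9
  3 * (-1)^2 = 3
  6 * (-1)^1 = -6
  constant: 9
Sum = -1 - 9 + 3 - 6 + 9 = -4


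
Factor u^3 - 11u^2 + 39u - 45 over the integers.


Try integer roots (divisors of -45). u=5: p(5)=0.
Divide out (u - 5): quotient is u^2 - 6u + 9.
Factor the quadratic: (u - 3)(u - 3)
Result: (u - 5)(u - 3)(u - 3)


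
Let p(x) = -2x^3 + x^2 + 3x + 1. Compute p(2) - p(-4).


p(2) = -5
p(-4) = 133
p(2) - p(-4) = -5 - 133 = -138


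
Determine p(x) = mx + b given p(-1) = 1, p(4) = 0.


p(x) = mx + b. Using p(-1)=1, p(4)=0:
m = (1)/(-1 - 4) = 1/-5 = -1/5
b = 1 - m*(-1) = 1 - 1/5 = 4/5
p(x) = -(1/5)x + (4/5)


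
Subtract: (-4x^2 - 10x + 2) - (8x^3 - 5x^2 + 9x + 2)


Distribute the minus sign:
  (-4x^2 - 10x + 2)
- (8x^3 - 5x^2 + 9x + 2)
Negate second polynomial: -8x^3 + 5x^2 - 9x - 2
Add: -8x^3 + x^2 - 19x


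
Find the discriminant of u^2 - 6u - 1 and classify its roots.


D = b^2 - 4ac = (-6)^2 - 4(1)(-1) = 36 + 4 = 40
Since D > 0: two distinct irrational roots


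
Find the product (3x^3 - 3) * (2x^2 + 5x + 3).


Distribute each term of the first polynomial:
  (3x^3)(2x^2 + 5x + 3) = 6x^5 + 15x^4 + 9x^3
  (-3)(2x^2 + 5x + 3) = -6x^2 - 15x - 9
Sum: 6x^5 + 15x^4 + 9x^3 - 6x^2 - 15x - 9
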